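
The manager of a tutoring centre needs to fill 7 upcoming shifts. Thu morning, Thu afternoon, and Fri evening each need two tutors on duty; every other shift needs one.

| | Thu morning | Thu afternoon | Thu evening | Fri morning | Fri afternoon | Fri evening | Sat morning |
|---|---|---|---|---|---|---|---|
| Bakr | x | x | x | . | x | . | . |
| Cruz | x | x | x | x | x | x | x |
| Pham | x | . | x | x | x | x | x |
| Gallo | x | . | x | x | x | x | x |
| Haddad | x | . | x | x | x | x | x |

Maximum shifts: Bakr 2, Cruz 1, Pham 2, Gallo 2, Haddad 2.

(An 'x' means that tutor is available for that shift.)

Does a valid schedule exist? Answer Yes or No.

Total capacity is 2+1+2+2+2 = 9 but 10 worker-slots are needed — infeasible.

No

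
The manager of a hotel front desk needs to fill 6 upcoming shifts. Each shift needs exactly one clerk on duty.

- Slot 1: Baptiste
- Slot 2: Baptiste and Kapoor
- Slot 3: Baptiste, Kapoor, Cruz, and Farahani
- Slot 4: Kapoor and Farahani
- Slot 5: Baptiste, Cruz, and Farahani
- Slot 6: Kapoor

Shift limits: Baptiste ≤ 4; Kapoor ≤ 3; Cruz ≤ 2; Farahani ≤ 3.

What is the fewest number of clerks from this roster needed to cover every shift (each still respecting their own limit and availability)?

6 slots to fill and no one can take more than 4, so at least ⌈6/4⌉ = 2 clerks are needed.
Baptiste and Kapoor alone can cover everything: Slot 1→Baptiste, Slot 2→Baptiste, Slot 3→Baptiste, Slot 4→Kapoor, Slot 5→Baptiste, Slot 6→Kapoor.

2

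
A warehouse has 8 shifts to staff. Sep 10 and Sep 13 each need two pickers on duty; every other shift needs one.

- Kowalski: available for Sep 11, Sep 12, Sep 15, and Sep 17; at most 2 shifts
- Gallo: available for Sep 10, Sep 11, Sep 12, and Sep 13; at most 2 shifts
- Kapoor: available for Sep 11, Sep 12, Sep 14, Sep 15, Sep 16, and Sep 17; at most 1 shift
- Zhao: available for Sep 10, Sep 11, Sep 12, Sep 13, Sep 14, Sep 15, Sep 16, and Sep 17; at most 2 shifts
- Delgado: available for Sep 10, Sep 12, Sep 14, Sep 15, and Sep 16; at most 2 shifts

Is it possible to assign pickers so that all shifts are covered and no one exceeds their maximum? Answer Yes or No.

Total capacity is 2+2+1+2+2 = 9 but 10 worker-slots are needed — infeasible.

No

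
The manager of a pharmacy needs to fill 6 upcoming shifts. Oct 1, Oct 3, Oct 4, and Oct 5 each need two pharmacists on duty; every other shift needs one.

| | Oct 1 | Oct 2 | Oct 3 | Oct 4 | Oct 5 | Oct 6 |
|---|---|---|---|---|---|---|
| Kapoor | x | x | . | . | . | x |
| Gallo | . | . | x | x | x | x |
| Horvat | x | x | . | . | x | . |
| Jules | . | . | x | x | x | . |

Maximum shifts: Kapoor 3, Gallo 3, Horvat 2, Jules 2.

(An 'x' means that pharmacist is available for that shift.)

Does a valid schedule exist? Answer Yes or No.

Yes

Oct 1 can only be covered by Kapoor and Horvat, so that assignment is forced.
Oct 3 can only be covered by Gallo and Jules, so that assignment is forced.
Oct 4 can only be covered by Gallo and Jules, so that assignment is forced.
One valid schedule: Oct 1→Kapoor+Horvat, Oct 2→Kapoor, Oct 3→Gallo+Jules, Oct 4→Gallo+Jules, Oct 5→Gallo+Horvat, Oct 6→Kapoor.
Loads: Kapoor 3/3, Gallo 3/3, Horvat 2/2, Jules 2/2 — all within limits.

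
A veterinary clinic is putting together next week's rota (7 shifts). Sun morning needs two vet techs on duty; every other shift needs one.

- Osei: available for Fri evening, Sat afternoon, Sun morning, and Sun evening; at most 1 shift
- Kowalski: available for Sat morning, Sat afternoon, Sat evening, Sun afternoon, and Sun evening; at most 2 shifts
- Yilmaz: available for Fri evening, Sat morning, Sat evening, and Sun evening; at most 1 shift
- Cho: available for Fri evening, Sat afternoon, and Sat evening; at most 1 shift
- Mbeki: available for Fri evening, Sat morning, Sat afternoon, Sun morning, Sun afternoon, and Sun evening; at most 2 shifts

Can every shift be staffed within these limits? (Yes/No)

Total capacity is 1+2+1+1+2 = 7 but 8 worker-slots are needed — infeasible.

No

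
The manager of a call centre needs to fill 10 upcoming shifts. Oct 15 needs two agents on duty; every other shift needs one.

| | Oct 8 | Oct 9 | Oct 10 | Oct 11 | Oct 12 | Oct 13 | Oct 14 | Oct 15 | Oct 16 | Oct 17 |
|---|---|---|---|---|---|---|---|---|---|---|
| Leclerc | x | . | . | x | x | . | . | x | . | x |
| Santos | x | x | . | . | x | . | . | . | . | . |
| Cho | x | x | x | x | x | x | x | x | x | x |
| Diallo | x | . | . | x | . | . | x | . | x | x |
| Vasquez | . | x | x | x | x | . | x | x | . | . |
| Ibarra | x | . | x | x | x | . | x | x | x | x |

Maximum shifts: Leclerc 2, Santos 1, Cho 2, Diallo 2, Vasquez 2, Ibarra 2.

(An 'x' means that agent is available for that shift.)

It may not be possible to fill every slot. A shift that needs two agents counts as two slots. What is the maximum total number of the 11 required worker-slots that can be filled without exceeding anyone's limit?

11

Total capacity across all agents is 2+1+2+2+2+2 = 11, and 11 slots are needed, so at most 11 can be filled.
An assignment achieving 11: Oct 8→Ibarra, Oct 9→Santos, Oct 10→Cho, Oct 11→Vasquez, Oct 12→Ibarra, Oct 13→Cho, Oct 14→Diallo, Oct 15→Leclerc+Vasquez, Oct 16→Diallo, Oct 17→Leclerc.
Loads: Leclerc 2/2, Santos 1/1, Cho 2/2, Diallo 2/2, Vasquez 2/2, Ibarra 2/2.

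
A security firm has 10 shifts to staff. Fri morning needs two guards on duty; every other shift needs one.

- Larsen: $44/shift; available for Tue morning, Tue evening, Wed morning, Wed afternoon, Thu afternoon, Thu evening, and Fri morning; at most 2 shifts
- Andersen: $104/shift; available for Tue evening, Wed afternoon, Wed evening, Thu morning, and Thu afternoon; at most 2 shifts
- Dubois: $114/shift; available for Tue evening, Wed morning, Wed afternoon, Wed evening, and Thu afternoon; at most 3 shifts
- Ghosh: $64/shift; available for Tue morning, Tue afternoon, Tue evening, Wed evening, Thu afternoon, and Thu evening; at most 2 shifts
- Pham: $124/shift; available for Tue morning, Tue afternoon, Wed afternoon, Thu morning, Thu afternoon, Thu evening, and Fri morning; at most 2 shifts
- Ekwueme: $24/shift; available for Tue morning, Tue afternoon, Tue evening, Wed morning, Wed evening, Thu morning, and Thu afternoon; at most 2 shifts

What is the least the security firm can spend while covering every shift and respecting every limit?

Fri morning can only be covered by Larsen and Pham, so that assignment is forced.
Picking the cheapest available guard for each shift independently would cost $424, but that ignores the shift limits.
An optimal schedule: Tue morning→Ghosh, Tue afternoon→Ekwueme, Tue evening→Dubois, Wed morning→Ekwueme, Wed afternoon→Andersen, Wed evening→Ghosh, Thu morning→Andersen, Thu afternoon→Dubois, Thu evening→Larsen, Fri morning→Larsen+Pham.
Total: 64 + 24 + 114 + 24 + 104 + 64 + 104 + 114 + 44 + 44 + 124 = $824.

$824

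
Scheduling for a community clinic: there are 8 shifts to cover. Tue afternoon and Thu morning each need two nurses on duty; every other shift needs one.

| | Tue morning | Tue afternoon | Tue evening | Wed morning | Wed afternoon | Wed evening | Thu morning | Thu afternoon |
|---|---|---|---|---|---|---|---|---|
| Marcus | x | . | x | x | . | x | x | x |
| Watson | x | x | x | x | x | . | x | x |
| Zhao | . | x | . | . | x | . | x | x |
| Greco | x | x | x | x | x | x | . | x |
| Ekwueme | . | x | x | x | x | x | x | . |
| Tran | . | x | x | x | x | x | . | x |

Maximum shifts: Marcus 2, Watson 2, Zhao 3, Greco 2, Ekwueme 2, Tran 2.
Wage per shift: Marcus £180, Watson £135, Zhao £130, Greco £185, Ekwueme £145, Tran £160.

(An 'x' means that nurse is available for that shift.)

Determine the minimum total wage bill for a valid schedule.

£1450

Picking the cheapest available nurse for each shift independently would cost £1340, but that ignores the shift limits.
An optimal schedule: Tue morning→Watson, Tue afternoon→Zhao+Tran, Tue evening→Watson, Wed morning→Ekwueme, Wed afternoon→Zhao, Wed evening→Ekwueme, Thu morning→Zhao+Marcus, Thu afternoon→Tran.
Total: 135 + 130 + 160 + 135 + 145 + 130 + 145 + 130 + 180 + 160 = £1450.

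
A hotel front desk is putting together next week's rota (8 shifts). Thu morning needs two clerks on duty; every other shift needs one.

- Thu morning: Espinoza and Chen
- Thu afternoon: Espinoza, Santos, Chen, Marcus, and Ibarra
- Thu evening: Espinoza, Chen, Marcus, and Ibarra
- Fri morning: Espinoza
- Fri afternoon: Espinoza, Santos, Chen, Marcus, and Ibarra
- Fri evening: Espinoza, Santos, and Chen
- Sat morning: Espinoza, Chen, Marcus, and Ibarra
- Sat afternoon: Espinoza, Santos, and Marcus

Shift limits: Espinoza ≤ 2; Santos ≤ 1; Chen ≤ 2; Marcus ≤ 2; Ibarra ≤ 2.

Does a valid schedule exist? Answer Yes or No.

Yes

Thu morning can only be covered by Espinoza and Chen, so that assignment is forced.
Fri morning can only be covered by Espinoza, so that assignment is forced.
One valid schedule: Thu morning→Espinoza+Chen, Thu afternoon→Ibarra, Thu evening→Chen, Fri morning→Espinoza, Fri afternoon→Ibarra, Fri evening→Santos, Sat morning→Marcus, Sat afternoon→Marcus.
Loads: Espinoza 2/2, Santos 1/1, Chen 2/2, Marcus 2/2, Ibarra 2/2 — all within limits.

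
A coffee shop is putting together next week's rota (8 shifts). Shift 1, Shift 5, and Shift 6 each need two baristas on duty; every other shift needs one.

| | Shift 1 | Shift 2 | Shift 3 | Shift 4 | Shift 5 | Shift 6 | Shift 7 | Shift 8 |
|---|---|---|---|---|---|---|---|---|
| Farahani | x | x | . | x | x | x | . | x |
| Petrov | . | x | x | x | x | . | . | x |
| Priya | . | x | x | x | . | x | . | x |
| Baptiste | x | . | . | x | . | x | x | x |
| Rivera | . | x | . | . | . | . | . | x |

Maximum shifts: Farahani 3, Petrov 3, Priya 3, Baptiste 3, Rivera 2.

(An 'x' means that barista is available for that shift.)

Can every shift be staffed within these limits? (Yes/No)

Shift 1 can only be covered by Farahani and Baptiste, so that assignment is forced.
Shift 5 can only be covered by Farahani and Petrov, so that assignment is forced.
Shift 7 can only be covered by Baptiste, so that assignment is forced.
One valid schedule: Shift 1→Farahani+Baptiste, Shift 2→Petrov, Shift 3→Petrov, Shift 4→Priya, Shift 5→Farahani+Petrov, Shift 6→Farahani+Priya, Shift 7→Baptiste, Shift 8→Priya.
Loads: Farahani 3/3, Petrov 3/3, Priya 3/3, Baptiste 2/3, Rivera 0/2 — all within limits.

Yes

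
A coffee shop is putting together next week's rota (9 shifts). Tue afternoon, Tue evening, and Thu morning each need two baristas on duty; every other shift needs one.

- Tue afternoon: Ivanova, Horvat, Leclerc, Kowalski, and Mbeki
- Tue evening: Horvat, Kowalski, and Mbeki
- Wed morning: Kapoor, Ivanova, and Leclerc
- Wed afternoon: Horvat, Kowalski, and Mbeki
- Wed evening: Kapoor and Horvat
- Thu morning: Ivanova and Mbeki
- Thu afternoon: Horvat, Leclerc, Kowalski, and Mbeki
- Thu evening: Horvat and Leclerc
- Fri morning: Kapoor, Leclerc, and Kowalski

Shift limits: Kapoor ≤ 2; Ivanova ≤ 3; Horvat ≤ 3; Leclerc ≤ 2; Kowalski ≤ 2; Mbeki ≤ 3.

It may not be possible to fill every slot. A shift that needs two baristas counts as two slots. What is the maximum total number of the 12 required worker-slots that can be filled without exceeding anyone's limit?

12

Total capacity across all baristas is 2+3+3+2+2+3 = 15, and 12 slots are needed, so at most 12 can be filled.
An assignment achieving 12: Tue afternoon→Ivanova+Kowalski, Tue evening→Horvat+Kowalski, Wed morning→Kapoor, Wed afternoon→Horvat, Wed evening→Kapoor, Thu morning→Ivanova+Mbeki, Thu afternoon→Leclerc, Thu evening→Horvat, Fri morning→Leclerc.
Loads: Kapoor 2/2, Ivanova 2/3, Horvat 3/3, Leclerc 2/2, Kowalski 2/2, Mbeki 1/3.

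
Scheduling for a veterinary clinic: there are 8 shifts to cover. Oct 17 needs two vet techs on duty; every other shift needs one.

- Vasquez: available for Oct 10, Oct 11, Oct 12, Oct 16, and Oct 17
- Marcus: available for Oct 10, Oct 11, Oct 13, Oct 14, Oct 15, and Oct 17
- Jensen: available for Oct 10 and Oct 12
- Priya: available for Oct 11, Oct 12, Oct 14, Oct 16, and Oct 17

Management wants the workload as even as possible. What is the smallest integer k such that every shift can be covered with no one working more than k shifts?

3

With 4 vet techs and 9 worker-slots to fill, someone must work at least ⌈9/4⌉ = 3 shifts, so k ≥ 3.
k = 3 works: Oct 10→Vasquez, Oct 11→Priya, Oct 12→Jensen, Oct 13→Marcus, Oct 14→Marcus, Oct 15→Marcus, Oct 16→Vasquez, Oct 17→Vasquez+Priya.
Loads: Vasquez 3, Marcus 3, Jensen 1, Priya 2 — all ≤ 3.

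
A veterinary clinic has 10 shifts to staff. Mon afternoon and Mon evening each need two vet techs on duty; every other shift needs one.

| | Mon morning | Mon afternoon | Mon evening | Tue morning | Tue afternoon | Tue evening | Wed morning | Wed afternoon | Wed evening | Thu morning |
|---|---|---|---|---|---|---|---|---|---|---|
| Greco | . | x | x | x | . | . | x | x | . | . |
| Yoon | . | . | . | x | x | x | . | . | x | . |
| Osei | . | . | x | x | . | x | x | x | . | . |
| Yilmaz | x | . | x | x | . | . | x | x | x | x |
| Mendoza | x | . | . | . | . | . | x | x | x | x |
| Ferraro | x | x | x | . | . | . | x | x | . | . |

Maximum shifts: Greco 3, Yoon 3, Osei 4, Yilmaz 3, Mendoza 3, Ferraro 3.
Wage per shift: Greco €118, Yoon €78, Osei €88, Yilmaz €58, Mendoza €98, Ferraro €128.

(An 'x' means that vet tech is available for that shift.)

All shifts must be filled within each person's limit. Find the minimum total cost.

€1006

Mon afternoon can only be covered by Greco and Ferraro, so that assignment is forced.
Tue afternoon can only be covered by Yoon, so that assignment is forced.
Picking the cheapest available vet tech for each shift independently would cost €896, but that ignores the shift limits.
An optimal schedule: Mon morning→Yilmaz, Mon afternoon→Greco+Ferraro, Mon evening→Yilmaz+Osei, Tue morning→Osei, Tue afternoon→Yoon, Tue evening→Yoon, Wed morning→Osei, Wed afternoon→Osei, Wed evening→Yoon, Thu morning→Yilmaz.
Total: 58 + 118 + 128 + 58 + 88 + 88 + 78 + 78 + 88 + 88 + 78 + 58 = €1006.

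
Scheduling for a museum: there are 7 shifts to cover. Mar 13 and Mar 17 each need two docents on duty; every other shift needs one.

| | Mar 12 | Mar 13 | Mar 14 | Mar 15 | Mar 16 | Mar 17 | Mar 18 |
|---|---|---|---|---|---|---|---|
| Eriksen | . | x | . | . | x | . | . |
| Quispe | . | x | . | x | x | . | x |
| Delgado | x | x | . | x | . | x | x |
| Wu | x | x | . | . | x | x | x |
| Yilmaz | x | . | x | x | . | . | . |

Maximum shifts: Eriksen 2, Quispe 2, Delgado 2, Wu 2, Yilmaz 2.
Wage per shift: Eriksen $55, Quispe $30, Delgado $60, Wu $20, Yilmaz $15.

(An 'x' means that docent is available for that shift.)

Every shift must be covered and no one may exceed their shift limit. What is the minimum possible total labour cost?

$300

Mar 14 can only be covered by Yilmaz, so that assignment is forced.
Mar 17 can only be covered by Delgado and Wu, so that assignment is forced.
Picking the cheapest available docent for each shift independently would cost $215, but that ignores the shift limits.
An optimal schedule: Mar 12→Yilmaz, Mar 13→Quispe+Eriksen, Mar 14→Yilmaz, Mar 15→Quispe, Mar 16→Eriksen, Mar 17→Wu+Delgado, Mar 18→Wu.
Total: 15 + 30 + 55 + 15 + 30 + 55 + 20 + 60 + 20 = $300.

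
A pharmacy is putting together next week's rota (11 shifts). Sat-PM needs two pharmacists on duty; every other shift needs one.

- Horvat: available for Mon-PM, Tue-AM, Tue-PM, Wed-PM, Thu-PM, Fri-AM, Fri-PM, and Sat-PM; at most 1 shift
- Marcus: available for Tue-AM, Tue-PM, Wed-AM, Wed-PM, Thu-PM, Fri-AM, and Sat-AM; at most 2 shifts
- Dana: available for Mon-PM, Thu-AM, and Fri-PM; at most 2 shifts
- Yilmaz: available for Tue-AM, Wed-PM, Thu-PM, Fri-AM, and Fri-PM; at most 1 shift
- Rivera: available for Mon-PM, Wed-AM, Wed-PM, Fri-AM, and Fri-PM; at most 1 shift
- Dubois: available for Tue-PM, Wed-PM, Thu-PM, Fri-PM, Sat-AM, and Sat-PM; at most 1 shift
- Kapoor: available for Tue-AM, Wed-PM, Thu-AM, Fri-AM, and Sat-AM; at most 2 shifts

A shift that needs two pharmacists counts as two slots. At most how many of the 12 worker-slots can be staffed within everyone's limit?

10

Total capacity across all pharmacists is 1+2+2+1+1+1+2 = 10, and 12 slots are needed, so at most 10 can be filled.
An assignment achieving 10: Mon-PM→Dana, Tue-AM→Yilmaz, Tue-PM→Marcus, Wed-AM→Marcus, Wed-PM→Kapoor, Thu-AM→Dana, Fri-AM→Rivera, Sat-AM→Kapoor, Sat-PM→Horvat+Dubois.
Loads: Horvat 1/1, Marcus 2/2, Dana 2/2, Yilmaz 1/1, Rivera 1/1, Dubois 1/1, Kapoor 2/2.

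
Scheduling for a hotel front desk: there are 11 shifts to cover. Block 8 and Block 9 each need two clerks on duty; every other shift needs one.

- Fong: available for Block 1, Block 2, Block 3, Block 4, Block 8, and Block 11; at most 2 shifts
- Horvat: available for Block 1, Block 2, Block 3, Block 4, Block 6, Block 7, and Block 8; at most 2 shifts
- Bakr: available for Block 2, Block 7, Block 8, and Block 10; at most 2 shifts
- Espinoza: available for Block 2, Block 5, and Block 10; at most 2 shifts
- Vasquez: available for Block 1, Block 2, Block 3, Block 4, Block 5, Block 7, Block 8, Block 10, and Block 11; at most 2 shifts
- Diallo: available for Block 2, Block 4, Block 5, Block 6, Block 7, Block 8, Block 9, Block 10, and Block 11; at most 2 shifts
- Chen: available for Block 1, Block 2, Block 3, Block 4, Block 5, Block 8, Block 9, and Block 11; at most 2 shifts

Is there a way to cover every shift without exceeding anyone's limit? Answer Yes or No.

Yes

Block 9 can only be covered by Diallo and Chen, so that assignment is forced.
One valid schedule: Block 1→Fong, Block 2→Bakr, Block 3→Fong, Block 4→Vasquez, Block 5→Espinoza, Block 6→Horvat, Block 7→Horvat, Block 8→Diallo+Chen, Block 9→Diallo+Chen, Block 10→Bakr, Block 11→Vasquez.
Loads: Fong 2/2, Horvat 2/2, Bakr 2/2, Espinoza 1/2, Vasquez 2/2, Diallo 2/2, Chen 2/2 — all within limits.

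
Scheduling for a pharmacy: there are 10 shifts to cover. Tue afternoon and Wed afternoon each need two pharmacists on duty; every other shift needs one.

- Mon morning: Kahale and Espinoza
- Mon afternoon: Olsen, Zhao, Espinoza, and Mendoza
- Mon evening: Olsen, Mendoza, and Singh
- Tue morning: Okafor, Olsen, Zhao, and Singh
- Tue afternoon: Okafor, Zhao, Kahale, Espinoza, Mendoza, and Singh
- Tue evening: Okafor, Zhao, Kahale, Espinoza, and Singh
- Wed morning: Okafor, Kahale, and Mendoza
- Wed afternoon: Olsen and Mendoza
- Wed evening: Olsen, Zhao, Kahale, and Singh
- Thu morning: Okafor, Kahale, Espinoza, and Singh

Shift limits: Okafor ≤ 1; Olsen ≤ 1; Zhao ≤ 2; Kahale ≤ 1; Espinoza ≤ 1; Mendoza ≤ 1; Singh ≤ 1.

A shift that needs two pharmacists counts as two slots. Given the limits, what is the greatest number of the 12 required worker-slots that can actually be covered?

8

Total capacity across all pharmacists is 1+1+2+1+1+1+1 = 8, and 12 slots are needed, so at most 8 can be filled.
An assignment achieving 8: Mon morning→Kahale, Mon afternoon→Zhao, Mon evening→Singh, Tue morning→Zhao, Wed morning→Okafor, Wed afternoon→Olsen+Mendoza, Thu morning→Espinoza.
Loads: Okafor 1/1, Olsen 1/1, Zhao 2/2, Kahale 1/1, Espinoza 1/1, Mendoza 1/1, Singh 1/1.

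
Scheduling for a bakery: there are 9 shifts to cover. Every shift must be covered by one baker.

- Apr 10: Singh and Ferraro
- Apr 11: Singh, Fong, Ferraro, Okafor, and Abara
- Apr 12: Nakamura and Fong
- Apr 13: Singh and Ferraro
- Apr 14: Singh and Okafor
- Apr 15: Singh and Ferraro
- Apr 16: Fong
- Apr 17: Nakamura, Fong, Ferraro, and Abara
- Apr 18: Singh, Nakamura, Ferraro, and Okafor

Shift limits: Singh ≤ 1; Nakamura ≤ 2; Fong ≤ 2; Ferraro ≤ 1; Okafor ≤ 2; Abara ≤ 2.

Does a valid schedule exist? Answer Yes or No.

Total capacity is 10 and 9 slots are needed, so capacity alone doesn't rule it out.
Shifts {Apr 10, Apr 13, Apr 15} need 3 worker-slots in total, but the bakers available for any of those shifts (Singh and Ferraro) can supply at most 2 among them. So no valid schedule exists.

No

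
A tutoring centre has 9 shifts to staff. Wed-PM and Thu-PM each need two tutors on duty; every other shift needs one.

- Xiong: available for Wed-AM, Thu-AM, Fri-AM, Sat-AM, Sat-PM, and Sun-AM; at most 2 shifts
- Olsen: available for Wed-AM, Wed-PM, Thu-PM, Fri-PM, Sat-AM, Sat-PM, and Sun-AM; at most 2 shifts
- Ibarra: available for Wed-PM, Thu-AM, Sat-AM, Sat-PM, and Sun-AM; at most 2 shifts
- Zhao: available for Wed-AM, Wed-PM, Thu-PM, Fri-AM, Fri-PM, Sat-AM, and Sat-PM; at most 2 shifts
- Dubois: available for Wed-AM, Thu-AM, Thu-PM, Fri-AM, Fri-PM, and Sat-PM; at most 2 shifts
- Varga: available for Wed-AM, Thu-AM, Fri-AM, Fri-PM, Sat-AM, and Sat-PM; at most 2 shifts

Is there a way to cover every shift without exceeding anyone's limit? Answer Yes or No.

One valid schedule: Wed-AM→Dubois, Wed-PM→Olsen+Ibarra, Thu-AM→Xiong, Thu-PM→Olsen+Zhao, Fri-AM→Zhao, Fri-PM→Dubois, Sat-AM→Ibarra, Sat-PM→Varga, Sun-AM→Xiong.
Loads: Xiong 2/2, Olsen 2/2, Ibarra 2/2, Zhao 2/2, Dubois 2/2, Varga 1/2 — all within limits.

Yes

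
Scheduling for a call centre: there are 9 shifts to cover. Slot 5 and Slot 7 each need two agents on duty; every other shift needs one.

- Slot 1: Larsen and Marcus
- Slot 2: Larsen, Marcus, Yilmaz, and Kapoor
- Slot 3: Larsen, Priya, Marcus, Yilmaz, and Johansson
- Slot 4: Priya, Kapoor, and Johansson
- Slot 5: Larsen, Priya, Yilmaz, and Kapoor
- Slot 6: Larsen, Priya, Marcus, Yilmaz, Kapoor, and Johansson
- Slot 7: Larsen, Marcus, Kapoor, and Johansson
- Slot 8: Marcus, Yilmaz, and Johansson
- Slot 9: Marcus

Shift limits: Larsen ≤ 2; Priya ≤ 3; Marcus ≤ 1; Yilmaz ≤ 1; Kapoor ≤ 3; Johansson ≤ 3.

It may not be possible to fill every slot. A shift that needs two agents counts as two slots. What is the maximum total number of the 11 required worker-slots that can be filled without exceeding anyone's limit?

Total capacity across all agents is 2+3+1+1+3+3 = 13, and 11 slots are needed, so at most 11 can be filled.
An assignment achieving 11: Slot 1→Larsen, Slot 2→Larsen, Slot 3→Priya, Slot 4→Priya, Slot 5→Priya+Kapoor, Slot 6→Kapoor, Slot 7→Kapoor+Johansson, Slot 8→Yilmaz, Slot 9→Marcus.
Loads: Larsen 2/2, Priya 3/3, Marcus 1/1, Yilmaz 1/1, Kapoor 3/3, Johansson 1/3.

11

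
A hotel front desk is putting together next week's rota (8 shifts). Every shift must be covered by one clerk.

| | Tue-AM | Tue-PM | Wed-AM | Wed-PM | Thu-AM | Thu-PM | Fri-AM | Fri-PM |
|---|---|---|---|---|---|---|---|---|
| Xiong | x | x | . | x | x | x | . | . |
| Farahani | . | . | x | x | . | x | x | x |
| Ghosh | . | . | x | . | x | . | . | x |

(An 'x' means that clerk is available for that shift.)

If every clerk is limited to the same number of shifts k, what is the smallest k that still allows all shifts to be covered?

With 3 clerks and 8 worker-slots to fill, someone must work at least ⌈8/3⌉ = 3 shifts, so k ≥ 3.
k = 3 works: Tue-AM→Xiong, Tue-PM→Xiong, Wed-AM→Farahani, Wed-PM→Xiong, Thu-AM→Ghosh, Thu-PM→Farahani, Fri-AM→Farahani, Fri-PM→Ghosh.
Loads: Xiong 3, Farahani 3, Ghosh 2 — all ≤ 3.

3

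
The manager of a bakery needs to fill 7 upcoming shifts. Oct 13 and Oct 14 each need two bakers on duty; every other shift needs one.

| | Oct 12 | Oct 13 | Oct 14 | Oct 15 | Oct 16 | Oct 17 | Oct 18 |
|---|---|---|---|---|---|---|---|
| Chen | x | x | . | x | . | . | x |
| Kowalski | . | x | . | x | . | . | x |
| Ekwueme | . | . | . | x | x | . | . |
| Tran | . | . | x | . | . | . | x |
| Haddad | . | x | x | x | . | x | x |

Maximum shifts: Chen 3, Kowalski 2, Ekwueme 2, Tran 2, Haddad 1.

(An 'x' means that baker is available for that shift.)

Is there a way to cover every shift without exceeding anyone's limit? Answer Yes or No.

Total capacity is 10 and 9 slots are needed, so capacity alone doesn't rule it out.
Shifts {Oct 14, Oct 17} need 3 worker-slots in total, but the bakers available for any of those shifts (Tran and Haddad) can supply at most 2 among them. So no valid schedule exists.

No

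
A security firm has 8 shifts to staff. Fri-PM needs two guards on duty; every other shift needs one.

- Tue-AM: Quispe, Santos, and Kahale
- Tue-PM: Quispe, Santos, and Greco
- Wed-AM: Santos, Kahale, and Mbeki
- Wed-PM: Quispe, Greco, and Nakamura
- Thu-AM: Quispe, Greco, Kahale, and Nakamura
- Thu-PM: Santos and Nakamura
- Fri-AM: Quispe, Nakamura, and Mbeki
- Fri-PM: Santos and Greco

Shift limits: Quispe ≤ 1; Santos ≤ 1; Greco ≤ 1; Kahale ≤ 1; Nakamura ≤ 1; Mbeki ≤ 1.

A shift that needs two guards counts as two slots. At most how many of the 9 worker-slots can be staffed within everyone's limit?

6

Total capacity across all guards is 1+1+1+1+1+1 = 6, and 9 slots are needed, so at most 6 can be filled.
An assignment achieving 6: Tue-AM→Quispe, Wed-AM→Kahale, Wed-PM→Nakamura, Thu-PM→Santos, Fri-AM→Mbeki, Fri-PM→Greco.
Loads: Quispe 1/1, Santos 1/1, Greco 1/1, Kahale 1/1, Nakamura 1/1, Mbeki 1/1.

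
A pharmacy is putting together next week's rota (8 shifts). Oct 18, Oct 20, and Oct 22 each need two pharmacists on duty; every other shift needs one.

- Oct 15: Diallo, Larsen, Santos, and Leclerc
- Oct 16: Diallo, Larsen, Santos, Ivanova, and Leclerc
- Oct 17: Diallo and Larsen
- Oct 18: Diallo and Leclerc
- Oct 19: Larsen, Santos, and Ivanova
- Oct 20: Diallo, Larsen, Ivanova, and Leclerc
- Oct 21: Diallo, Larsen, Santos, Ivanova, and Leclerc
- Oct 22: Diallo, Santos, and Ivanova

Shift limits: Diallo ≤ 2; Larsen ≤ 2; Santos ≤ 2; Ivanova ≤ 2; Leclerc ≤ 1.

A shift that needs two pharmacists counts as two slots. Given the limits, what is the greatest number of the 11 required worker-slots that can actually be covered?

9

Total capacity across all pharmacists is 2+2+2+2+1 = 9, and 11 slots are needed, so at most 9 can be filled.
An assignment achieving 9: Oct 15→Larsen, Oct 16→Santos, Oct 17→Diallo, Oct 18→Diallo+Leclerc, Oct 19→Larsen, Oct 20→Ivanova, Oct 22→Santos+Ivanova.
Loads: Diallo 2/2, Larsen 2/2, Santos 2/2, Ivanova 2/2, Leclerc 1/1.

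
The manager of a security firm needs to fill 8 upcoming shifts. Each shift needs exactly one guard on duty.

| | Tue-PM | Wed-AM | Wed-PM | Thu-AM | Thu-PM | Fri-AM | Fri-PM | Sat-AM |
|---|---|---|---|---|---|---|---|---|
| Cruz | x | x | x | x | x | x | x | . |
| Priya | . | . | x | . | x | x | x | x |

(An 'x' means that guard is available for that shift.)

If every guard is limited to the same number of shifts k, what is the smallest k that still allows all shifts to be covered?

With 2 guards and 8 worker-slots to fill, someone must work at least ⌈8/2⌉ = 4 shifts, so k ≥ 4.
k = 4 works: Tue-PM→Cruz, Wed-AM→Cruz, Wed-PM→Cruz, Thu-AM→Cruz, Thu-PM→Priya, Fri-AM→Priya, Fri-PM→Priya, Sat-AM→Priya.
Loads: Cruz 4, Priya 4 — all ≤ 4.

4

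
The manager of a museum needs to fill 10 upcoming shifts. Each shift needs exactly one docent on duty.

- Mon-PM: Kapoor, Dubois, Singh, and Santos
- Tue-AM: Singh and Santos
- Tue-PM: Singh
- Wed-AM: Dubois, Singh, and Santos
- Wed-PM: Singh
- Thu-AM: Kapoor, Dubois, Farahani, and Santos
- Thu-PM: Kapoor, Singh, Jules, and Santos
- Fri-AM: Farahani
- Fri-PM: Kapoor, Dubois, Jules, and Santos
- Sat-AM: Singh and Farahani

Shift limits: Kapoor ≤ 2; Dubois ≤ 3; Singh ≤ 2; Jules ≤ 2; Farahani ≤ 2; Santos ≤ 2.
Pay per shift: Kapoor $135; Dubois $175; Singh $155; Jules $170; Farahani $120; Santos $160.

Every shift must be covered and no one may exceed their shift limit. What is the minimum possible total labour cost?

Tue-PM can only be covered by Singh, so that assignment is forced.
Wed-PM can only be covered by Singh, so that assignment is forced.
Fri-AM can only be covered by Farahani, so that assignment is forced.
Picking the cheapest available docent for each shift independently would cost $1385, but that ignores the shift limits.
An optimal schedule: Mon-PM→Kapoor, Tue-AM→Santos, Tue-PM→Singh, Wed-AM→Santos, Wed-PM→Singh, Thu-AM→Kapoor, Thu-PM→Jules, Fri-AM→Farahani, Fri-PM→Jules, Sat-AM→Farahani.
Total: 135 + 160 + 155 + 160 + 155 + 135 + 170 + 120 + 170 + 120 = $1480.

$1480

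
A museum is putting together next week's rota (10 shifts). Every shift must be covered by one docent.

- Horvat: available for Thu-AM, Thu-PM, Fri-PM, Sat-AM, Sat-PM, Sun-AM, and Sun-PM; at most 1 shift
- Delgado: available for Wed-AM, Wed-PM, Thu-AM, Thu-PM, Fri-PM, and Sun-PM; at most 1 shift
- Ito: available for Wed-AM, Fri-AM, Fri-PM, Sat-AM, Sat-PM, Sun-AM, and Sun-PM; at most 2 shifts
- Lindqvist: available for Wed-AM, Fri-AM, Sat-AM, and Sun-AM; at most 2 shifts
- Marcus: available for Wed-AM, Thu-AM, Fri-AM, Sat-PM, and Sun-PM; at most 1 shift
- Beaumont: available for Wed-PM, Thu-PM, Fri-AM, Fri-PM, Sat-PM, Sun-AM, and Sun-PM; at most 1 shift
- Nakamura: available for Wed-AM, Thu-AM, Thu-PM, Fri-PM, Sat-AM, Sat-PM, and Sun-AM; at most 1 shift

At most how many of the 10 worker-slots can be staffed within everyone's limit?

Total capacity across all docents is 1+1+2+2+1+1+1 = 9, and 10 slots are needed, so at most 9 can be filled.
An assignment achieving 9: Wed-AM→Lindqvist, Wed-PM→Delgado, Thu-AM→Horvat, Thu-PM→Beaumont, Fri-AM→Ito, Fri-PM→Nakamura, Sat-AM→Ito, Sat-PM→Marcus, Sun-AM→Lindqvist.
Loads: Horvat 1/1, Delgado 1/1, Ito 2/2, Lindqvist 2/2, Marcus 1/1, Beaumont 1/1, Nakamura 1/1.

9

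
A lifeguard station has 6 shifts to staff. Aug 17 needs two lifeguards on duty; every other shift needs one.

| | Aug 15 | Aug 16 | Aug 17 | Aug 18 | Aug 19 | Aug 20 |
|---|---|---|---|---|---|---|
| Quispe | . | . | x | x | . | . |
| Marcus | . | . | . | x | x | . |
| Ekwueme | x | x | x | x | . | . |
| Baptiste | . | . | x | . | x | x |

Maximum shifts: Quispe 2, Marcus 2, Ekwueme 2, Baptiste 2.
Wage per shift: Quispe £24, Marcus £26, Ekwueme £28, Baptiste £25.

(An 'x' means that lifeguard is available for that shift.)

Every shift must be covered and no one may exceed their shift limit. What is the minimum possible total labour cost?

Aug 15 can only be covered by Ekwueme, so that assignment is forced.
Aug 16 can only be covered by Ekwueme, so that assignment is forced.
Aug 20 can only be covered by Baptiste, so that assignment is forced.
Picking the cheapest available lifeguard for each shift independently would cost £179, but that ignores the shift limits.
An optimal schedule: Aug 15→Ekwueme, Aug 16→Ekwueme, Aug 17→Quispe+Baptiste, Aug 18→Quispe, Aug 19→Marcus, Aug 20→Baptiste.
Total: 28 + 28 + 24 + 25 + 24 + 26 + 25 = £180.

£180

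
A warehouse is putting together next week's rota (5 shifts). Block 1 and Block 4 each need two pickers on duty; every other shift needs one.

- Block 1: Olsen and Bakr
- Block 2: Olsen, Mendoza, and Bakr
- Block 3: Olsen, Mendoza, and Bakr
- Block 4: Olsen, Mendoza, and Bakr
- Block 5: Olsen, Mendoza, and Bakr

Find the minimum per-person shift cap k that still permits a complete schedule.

3

With 3 pickers and 7 worker-slots to fill, someone must work at least ⌈7/3⌉ = 3 shifts, so k ≥ 3.
k = 3 works: Block 1→Olsen+Bakr, Block 2→Olsen, Block 3→Olsen, Block 4→Mendoza+Bakr, Block 5→Mendoza.
Loads: Olsen 3, Mendoza 2, Bakr 2 — all ≤ 3.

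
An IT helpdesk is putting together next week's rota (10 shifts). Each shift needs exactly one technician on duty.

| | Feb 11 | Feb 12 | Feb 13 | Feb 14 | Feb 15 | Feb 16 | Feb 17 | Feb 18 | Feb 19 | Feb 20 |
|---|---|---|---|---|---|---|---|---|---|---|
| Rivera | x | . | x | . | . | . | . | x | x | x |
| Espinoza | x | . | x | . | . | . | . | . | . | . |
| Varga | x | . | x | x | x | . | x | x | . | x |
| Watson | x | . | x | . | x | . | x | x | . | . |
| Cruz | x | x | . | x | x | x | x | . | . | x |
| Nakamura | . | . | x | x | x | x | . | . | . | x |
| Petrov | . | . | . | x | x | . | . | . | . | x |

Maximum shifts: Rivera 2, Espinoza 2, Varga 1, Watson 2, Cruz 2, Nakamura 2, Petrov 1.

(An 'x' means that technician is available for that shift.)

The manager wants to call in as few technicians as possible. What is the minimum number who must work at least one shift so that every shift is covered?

5

10 slots to fill and no one can take more than 2, so at least ⌈10/2⌉ = 5 technicians are needed.
Rivera, Espinoza, Watson, Cruz, and Nakamura alone can cover everything: Feb 11→Espinoza, Feb 12→Cruz, Feb 13→Espinoza, Feb 14→Cruz, Feb 15→Watson, Feb 16→Nakamura, Feb 17→Watson, Feb 18→Rivera, Feb 19→Rivera, Feb 20→Nakamura.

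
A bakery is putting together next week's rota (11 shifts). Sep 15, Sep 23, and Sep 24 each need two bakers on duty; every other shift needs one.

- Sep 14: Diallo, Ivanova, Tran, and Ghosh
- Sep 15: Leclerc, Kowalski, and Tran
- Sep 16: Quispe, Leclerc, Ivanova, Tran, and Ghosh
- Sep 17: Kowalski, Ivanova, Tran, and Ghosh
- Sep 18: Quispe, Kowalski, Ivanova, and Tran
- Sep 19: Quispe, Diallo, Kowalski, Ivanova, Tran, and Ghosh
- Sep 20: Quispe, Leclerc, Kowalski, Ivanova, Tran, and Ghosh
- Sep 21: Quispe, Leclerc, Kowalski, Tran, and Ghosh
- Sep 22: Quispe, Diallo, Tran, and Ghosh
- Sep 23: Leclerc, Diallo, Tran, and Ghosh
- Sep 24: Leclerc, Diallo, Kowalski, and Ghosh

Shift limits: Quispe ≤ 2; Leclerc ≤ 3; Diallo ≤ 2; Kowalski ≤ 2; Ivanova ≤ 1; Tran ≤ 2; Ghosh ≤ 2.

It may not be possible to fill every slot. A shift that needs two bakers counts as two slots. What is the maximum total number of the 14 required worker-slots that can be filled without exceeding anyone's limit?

Total capacity across all bakers is 2+3+2+2+1+2+2 = 14, and 14 slots are needed, so at most 14 can be filled.
An assignment achieving 14: Sep 14→Diallo, Sep 15→Leclerc+Kowalski, Sep 16→Ivanova, Sep 17→Kowalski, Sep 18→Quispe, Sep 19→Tran, Sep 20→Ghosh, Sep 21→Tran, Sep 22→Quispe, Sep 23→Leclerc+Diallo, Sep 24→Leclerc+Ghosh.
Loads: Quispe 2/2, Leclerc 3/3, Diallo 2/2, Kowalski 2/2, Ivanova 1/1, Tran 2/2, Ghosh 2/2.

14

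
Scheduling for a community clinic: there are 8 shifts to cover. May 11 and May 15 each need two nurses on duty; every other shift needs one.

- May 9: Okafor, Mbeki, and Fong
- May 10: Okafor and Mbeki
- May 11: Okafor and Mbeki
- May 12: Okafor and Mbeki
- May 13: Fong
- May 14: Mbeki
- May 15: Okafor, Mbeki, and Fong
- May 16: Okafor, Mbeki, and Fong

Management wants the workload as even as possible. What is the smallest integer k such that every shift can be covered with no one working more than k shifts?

4

With 3 nurses and 10 worker-slots to fill, someone must work at least ⌈10/3⌉ = 4 shifts, so k ≥ 4.
k = 4 works: May 9→Okafor, May 10→Okafor, May 11→Okafor+Mbeki, May 12→Okafor, May 13→Fong, May 14→Mbeki, May 15→Mbeki+Fong, May 16→Mbeki.
Loads: Okafor 4, Mbeki 4, Fong 2 — all ≤ 4.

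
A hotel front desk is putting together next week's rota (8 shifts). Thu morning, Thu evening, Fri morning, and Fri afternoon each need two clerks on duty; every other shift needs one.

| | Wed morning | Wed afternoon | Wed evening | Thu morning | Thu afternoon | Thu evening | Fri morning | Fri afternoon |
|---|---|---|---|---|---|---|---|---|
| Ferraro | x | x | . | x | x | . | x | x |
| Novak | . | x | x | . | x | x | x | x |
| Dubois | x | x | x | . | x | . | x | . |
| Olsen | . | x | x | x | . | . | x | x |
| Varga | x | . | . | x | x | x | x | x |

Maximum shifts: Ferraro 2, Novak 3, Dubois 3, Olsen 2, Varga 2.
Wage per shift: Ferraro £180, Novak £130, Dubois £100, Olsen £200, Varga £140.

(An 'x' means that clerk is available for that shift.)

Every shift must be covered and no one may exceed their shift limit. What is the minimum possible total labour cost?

£1730

Thu evening can only be covered by Novak and Varga, so that assignment is forced.
Picking the cheapest available clerk for each shift independently would cost £1490, but that ignores the shift limits.
An optimal schedule: Wed morning→Ferraro, Wed afternoon→Dubois, Wed evening→Novak, Thu morning→Ferraro+Olsen, Thu afternoon→Dubois, Thu evening→Novak+Varga, Fri morning→Dubois+Varga, Fri afternoon→Novak+Olsen.
Total: 180 + 100 + 130 + 180 + 200 + 100 + 130 + 140 + 100 + 140 + 130 + 200 = £1730.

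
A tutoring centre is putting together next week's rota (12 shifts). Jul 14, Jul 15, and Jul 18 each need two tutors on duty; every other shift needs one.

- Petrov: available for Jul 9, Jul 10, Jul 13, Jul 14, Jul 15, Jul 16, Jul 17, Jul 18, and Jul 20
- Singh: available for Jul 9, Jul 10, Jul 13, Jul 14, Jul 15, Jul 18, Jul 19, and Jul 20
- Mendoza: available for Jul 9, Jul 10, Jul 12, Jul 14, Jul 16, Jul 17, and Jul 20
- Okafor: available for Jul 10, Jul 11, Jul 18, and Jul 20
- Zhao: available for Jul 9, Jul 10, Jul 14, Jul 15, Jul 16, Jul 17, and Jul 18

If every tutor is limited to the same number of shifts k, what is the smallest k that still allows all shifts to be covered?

With 5 tutors and 15 worker-slots to fill, someone must work at least ⌈15/5⌉ = 3 shifts, so k ≥ 3.
k = 3 works: Jul 9→Singh, Jul 10→Zhao, Jul 11→Okafor, Jul 12→Mendoza, Jul 13→Petrov, Jul 14→Mendoza+Zhao, Jul 15→Petrov+Singh, Jul 16→Petrov, Jul 17→Mendoza, Jul 18→Okafor+Zhao, Jul 19→Singh, Jul 20→Okafor.
Loads: Petrov 3, Singh 3, Mendoza 3, Okafor 3, Zhao 3 — all ≤ 3.

3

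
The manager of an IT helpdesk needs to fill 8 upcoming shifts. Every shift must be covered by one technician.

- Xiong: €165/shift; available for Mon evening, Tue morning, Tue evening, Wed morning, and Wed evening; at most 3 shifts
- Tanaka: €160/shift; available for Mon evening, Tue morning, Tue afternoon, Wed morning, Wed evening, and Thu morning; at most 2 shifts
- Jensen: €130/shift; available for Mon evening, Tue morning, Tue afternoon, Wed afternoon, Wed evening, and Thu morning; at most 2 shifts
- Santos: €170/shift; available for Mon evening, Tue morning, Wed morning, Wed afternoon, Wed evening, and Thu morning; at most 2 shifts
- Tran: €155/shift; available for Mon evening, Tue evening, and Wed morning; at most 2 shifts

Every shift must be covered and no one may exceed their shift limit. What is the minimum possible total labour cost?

Picking the cheapest available technician for each shift independently would cost €1090, but that ignores the shift limits.
An optimal schedule: Mon evening→Xiong, Tue morning→Tanaka, Tue afternoon→Jensen, Tue evening→Tran, Wed morning→Tran, Wed afternoon→Jensen, Wed evening→Xiong, Thu morning→Tanaka.
Total: 165 + 160 + 130 + 155 + 155 + 130 + 165 + 160 = €1220.

€1220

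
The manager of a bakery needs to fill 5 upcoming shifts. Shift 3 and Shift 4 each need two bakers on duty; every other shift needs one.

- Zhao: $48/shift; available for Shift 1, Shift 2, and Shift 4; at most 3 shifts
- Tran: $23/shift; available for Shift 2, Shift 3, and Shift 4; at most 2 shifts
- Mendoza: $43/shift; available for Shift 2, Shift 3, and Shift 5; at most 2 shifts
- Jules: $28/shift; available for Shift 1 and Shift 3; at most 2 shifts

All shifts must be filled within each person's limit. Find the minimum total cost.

$236

Shift 4 can only be covered by Zhao and Tran, so that assignment is forced.
Shift 5 can only be covered by Mendoza, so that assignment is forced.
Picking the cheapest available baker for each shift independently would cost $216, but that ignores the shift limits.
An optimal schedule: Shift 1→Jules, Shift 2→Tran, Shift 3→Jules+Mendoza, Shift 4→Tran+Zhao, Shift 5→Mendoza.
Total: 28 + 23 + 28 + 43 + 23 + 48 + 43 = $236.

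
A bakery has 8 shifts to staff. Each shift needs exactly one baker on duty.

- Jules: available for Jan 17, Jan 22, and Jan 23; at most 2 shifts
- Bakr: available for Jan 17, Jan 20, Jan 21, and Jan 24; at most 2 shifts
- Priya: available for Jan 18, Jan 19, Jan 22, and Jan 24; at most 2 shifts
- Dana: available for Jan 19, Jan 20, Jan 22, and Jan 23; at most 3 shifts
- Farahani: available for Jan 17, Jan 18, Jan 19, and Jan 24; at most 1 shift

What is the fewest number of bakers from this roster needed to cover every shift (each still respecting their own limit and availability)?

4

8 slots to fill and no one can take more than 3, so at least ⌈8/3⌉ = 3 bakers are needed.
Any 3 bakers together have capacity at most 3+2+2 = 7 < 8 slots, so 3 can never suffice.
Jules, Bakr, Priya, and Dana alone can cover everything: Jan 17→Jules, Jan 18→Priya, Jan 19→Priya, Jan 20→Dana, Jan 21→Bakr, Jan 22→Dana, Jan 23→Jules, Jan 24→Bakr.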